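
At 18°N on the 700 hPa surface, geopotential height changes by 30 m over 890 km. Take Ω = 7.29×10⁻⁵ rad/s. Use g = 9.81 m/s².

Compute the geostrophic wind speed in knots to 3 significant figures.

Coriolis parameter at 18°N:
f = 2Ω sin φ = 2 × 7.29×10⁻⁵ × sin 18° = 4.51×10⁻⁵ s⁻¹
Height gradient: |∂Z/∂n| = 30 m / 890000 m = 3.37×10⁻⁵
On a pressure surface, geostrophic balance gives V_g = (g/f)|∂Z/∂n|:
V_g = 9.81 × 3.37×10⁻⁵ / 4.51×10⁻⁵ = 7.34 m/s
Converting: 7.34 m/s × 1.944 = 14.3 knots

14.3 knots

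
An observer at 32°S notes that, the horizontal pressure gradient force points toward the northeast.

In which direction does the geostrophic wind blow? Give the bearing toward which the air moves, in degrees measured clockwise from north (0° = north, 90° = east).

The pressure-gradient force points toward the northeast (bearing 045°).
Geostrophic balance: in the Southern Hemisphere the Coriolis force deflects motion to the left, so the geostrophic wind blows 90° to the left of the pressure-gradient force (low pressure on the right).
Rotating 045° by 90° counterclockwise gives 315° — the wind blows toward the northwest.

315°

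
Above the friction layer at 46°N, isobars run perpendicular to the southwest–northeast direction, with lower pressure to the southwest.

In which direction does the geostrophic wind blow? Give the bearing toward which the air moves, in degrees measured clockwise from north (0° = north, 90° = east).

315°

The pressure-gradient force points toward the southwest (bearing 225°).
Geostrophic balance: in the Northern Hemisphere the Coriolis force deflects motion to the right, so the geostrophic wind blows 90° to the right of the pressure-gradient force (low pressure on the left).
Rotating 225° by 90° clockwise gives 315° — the wind blows toward the northwest.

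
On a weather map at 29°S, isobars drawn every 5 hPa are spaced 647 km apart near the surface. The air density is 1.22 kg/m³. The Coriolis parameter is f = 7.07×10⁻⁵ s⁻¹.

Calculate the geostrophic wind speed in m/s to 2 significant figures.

Pressure gradient: |∂P/∂n| = 500 Pa / 647000 m = 7.73×10⁻⁴ Pa/m
Geostrophic balance (pressure-gradient force = Coriolis force):
V_g = (1/(fρ)) |∂P/∂n| = 7.73×10⁻⁴ / (7.07×10⁻⁵ × 1.22) = 8.96 m/s

9.0 m/s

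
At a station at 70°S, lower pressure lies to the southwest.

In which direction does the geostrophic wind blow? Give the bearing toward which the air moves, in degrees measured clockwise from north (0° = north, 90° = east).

The pressure-gradient force points toward the southwest (bearing 225°).
Geostrophic balance: in the Southern Hemisphere the Coriolis force deflects motion to the left, so the geostrophic wind blows 90° to the left of the pressure-gradient force (low pressure on the right).
Rotating 225° by 90° counterclockwise gives 135° — the wind blows toward the southeast.

135°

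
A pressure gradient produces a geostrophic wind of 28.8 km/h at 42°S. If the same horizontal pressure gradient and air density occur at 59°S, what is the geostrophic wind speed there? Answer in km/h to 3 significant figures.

22.5 km/h

With the same pressure gradient and density, V_g ∝ 1/f ∝ 1/sin φ.
V₂ = V₁ · sin φ₁ / sin φ₂ = 28.8 × sin 42° / sin 59°
V₂ = 28.8 × 0.6691/0.8572 = 22.5 km/h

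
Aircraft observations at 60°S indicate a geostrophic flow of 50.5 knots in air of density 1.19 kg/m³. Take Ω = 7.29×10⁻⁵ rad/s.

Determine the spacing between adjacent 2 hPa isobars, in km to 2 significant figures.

51 km

Coriolis parameter at 60°S:
f = 2Ω sin φ = 2 × 7.29×10⁻⁵ × sin 60° = 1.26×10⁻⁴ s⁻¹
Wind speed in SI: 50.5 knots = 26.0 m/s
Geostrophic balance rearranged: |∂P/∂n| = f ρ V_g
|∂P/∂n| = 1.26×10⁻⁴ × 1.19 × 26.0 = 3.90×10⁻³ Pa/m
Isobar spacing: Δn = ΔP/|∂P/∂n| = 200 Pa / 3.90×10⁻³ Pa/m = 51235 m ≈ 51 km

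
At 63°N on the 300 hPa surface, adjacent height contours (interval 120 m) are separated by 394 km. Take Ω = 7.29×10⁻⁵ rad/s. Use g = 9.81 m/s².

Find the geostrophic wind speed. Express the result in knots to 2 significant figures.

Coriolis parameter at 63°N:
f = 2Ω sin φ = 2 × 7.29×10⁻⁵ × sin 63° = 1.30×10⁻⁴ s⁻¹
Height gradient: |∂Z/∂n| = 120 m / 394000 m = 3.05×10⁻⁴
On a pressure surface, geostrophic balance gives V_g = (g/f)|∂Z/∂n|:
V_g = 9.81 × 3.05×10⁻⁴ / 1.30×10⁻⁴ = 23.0 m/s
Converting: 23.0 m/s × 1.944 = 45 knots

45 knots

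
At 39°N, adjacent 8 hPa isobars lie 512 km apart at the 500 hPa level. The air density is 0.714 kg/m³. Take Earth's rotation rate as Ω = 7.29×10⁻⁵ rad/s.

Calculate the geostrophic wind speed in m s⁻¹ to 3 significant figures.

23.9 m s⁻¹

Coriolis parameter at 39°N:
f = 2Ω sin φ = 2 × 7.29×10⁻⁵ × sin 39° = 9.18×10⁻⁵ s⁻¹
Pressure gradient: |∂P/∂n| = 800 Pa / 512000 m = 1.56×10⁻³ Pa/m
Geostrophic balance (pressure-gradient force = Coriolis force):
V_g = (1/(fρ)) |∂P/∂n| = 1.56×10⁻³ / (9.18×10⁻⁵ × 0.714) = 23.9 m/s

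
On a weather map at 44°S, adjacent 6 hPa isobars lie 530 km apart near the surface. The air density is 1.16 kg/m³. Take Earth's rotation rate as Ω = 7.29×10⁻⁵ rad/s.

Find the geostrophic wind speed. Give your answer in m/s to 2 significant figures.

Coriolis parameter at 44°S:
f = 2Ω sin φ = 2 × 7.29×10⁻⁵ × sin 44° = 1.01×10⁻⁴ s⁻¹
Pressure gradient: |∂P/∂n| = 600 Pa / 530000 m = 1.13×10⁻³ Pa/m
Geostrophic balance (pressure-gradient force = Coriolis force):
V_g = (1/(fρ)) |∂P/∂n| = 1.13×10⁻³ / (1.01×10⁻⁴ × 1.16) = 9.64 m/s

9.6 m/s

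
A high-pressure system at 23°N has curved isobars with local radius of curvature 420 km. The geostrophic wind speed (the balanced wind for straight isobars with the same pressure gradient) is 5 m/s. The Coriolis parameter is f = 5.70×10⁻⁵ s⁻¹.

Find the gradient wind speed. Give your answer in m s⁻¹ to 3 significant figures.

7.11 m s⁻¹

Around a high, pressure-gradient force acts outward with centrifugal, so Coriolis balances both:
fV = (1/ρ)|∂P/∂n| + V²/R  →  V² − fR·V + fR·V_g = 0
With fR = 5.70×10⁻⁵ × 420×10³ m = 23.9 m/s:
V = [fR − √((fR)² − 4 fR V_g)]/2 = [23.9 − √(23.9² − 4×23.9×5)]/2 = 7.11 m/s
Supergeostrophic (V > V_g = 5 m/s), as expected around a high.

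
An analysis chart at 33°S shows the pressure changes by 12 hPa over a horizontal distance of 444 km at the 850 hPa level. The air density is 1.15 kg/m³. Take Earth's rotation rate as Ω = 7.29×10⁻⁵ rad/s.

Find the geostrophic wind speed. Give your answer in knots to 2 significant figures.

58 knots

Coriolis parameter at 33°S:
f = 2Ω sin φ = 2 × 7.29×10⁻⁵ × sin 33° = 7.94×10⁻⁵ s⁻¹
Pressure gradient: |∂P/∂n| = 1200 Pa / 444000 m = 2.70×10⁻³ Pa/m
Geostrophic balance (pressure-gradient force = Coriolis force):
V_g = (1/(fρ)) |∂P/∂n| = 2.70×10⁻³ / (7.94×10⁻⁵ × 1.15) = 29.6 m/s
Converting: 29.6 m/s × 1.944 = 58 knots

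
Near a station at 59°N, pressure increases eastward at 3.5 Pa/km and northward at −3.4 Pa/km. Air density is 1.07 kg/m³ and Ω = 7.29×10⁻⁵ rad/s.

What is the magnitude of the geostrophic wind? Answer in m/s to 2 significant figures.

Coriolis parameter at 59°N:
f = 2Ω sin φ = 2 × 7.29×10⁻⁵ × sin 59° = 1.25×10⁻⁴ s⁻¹
Component geostrophic relations (x east, y north):
u_g = −(1/(fρ)) ∂P/∂y,  v_g = (1/(fρ)) ∂P/∂x
u_g = −(−3.4×10⁻³)/(1.25×10⁻⁴ × 1.07) = 25.4 m/s;  v_g = (3.5×10⁻³)/(1.25×10⁻⁴ × 1.07) = 26.2 m/s
|V_g| = √(u_g² + v_g²) = 36.5 m/s

36 m/s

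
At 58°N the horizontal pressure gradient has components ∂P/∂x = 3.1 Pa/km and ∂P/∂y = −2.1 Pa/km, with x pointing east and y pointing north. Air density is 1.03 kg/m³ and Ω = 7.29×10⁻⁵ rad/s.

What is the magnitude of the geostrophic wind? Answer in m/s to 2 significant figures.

Coriolis parameter at 58°N:
f = 2Ω sin φ = 2 × 7.29×10⁻⁵ × sin 58° = 1.24×10⁻⁴ s⁻¹
Component geostrophic relations (x east, y north):
u_g = −(1/(fρ)) ∂P/∂y,  v_g = (1/(fρ)) ∂P/∂x
u_g = −(−2.1×10⁻³)/(1.24×10⁻⁴ × 1.03) = 16.5 m/s;  v_g = (3.1×10⁻³)/(1.24×10⁻⁴ × 1.03) = 24.3 m/s
|V_g| = √(u_g² + v_g²) = 29.4 m/s

29 m/s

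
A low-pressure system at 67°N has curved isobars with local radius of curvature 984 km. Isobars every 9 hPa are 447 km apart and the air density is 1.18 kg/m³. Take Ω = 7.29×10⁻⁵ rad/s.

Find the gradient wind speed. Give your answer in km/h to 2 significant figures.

Coriolis parameter at 67°N:
f = 2Ω sin φ = 2 × 7.29×10⁻⁵ × sin 67° = 1.34×10⁻⁴ s⁻¹
Pressure gradient: |∂P/∂n| = 900 Pa / 447000 m = 2.01×10⁻³ Pa/m
Geostrophic speed: V_g = |∂P/∂n|/(fρ) = 2.01×10⁻³/(1.34×10⁻⁴ × 1.18) = 12.7 m/s
Around a low, centrifugal force acts outward with Coriolis, so pressure-gradient force balances both:
(1/ρ)|∂P/∂n| = fV + V²/R  →  V² + fR·V − fR·V_g = 0
With fR = 1.34×10⁻⁴ × 984×10³ m = 132 m/s:
V = [−fR + √((fR)² + 4 fR V_g)]/2 = [−132 + √(132² + 4×132×12.7)]/2 = 11.7 m/s
Subgeostrophic (V < V_g = 12.7 m/s), as expected around a low.
Converting: 11.7 m/s × 3.6 = 42 km/h

42 km/h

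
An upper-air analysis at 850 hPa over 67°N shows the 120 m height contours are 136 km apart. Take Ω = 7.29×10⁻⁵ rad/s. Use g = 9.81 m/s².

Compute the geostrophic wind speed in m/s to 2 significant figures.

Coriolis parameter at 67°N:
f = 2Ω sin φ = 2 × 7.29×10⁻⁵ × sin 67° = 1.34×10⁻⁴ s⁻¹
Height gradient: |∂Z/∂n| = 120 m / 136000 m = 8.82×10⁻⁴
On a pressure surface, geostrophic balance gives V_g = (g/f)|∂Z/∂n|:
V_g = 9.81 × 8.82×10⁻⁴ / 1.34×10⁻⁴ = 64.5 m/s

64 m/s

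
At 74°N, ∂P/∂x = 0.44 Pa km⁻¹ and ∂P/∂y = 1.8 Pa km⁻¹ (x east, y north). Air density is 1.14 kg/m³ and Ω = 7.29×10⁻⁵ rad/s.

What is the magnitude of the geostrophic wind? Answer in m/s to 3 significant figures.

Coriolis parameter at 74°N:
f = 2Ω sin φ = 2 × 7.29×10⁻⁵ × sin 74° = 1.40×10⁻⁴ s⁻¹
Component geostrophic relations (x east, y north):
u_g = −(1/(fρ)) ∂P/∂y,  v_g = (1/(fρ)) ∂P/∂x
u_g = −(1.8×10⁻³)/(1.40×10⁻⁴ × 1.14) = −11.3 m/s;  v_g = (0.44×10⁻³)/(1.40×10⁻⁴ × 1.14) = 2.75 m/s
|V_g| = √(u_g² + v_g²) = 11.6 m/s

11.6 m/s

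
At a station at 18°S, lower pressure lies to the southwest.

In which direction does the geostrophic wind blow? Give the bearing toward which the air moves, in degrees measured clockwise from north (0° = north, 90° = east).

The pressure-gradient force points toward the southwest (bearing 225°).
Geostrophic balance: in the Southern Hemisphere the Coriolis force deflects motion to the left, so the geostrophic wind blows 90° to the left of the pressure-gradient force (low pressure on the right).
Rotating 225° by 90° counterclockwise gives 135° — the wind blows toward the southeast.

135°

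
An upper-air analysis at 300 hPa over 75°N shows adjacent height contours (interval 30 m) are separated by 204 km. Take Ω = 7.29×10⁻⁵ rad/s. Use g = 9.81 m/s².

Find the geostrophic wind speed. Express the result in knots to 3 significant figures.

19.9 knots

Coriolis parameter at 75°N:
f = 2Ω sin φ = 2 × 7.29×10⁻⁵ × sin 75° = 1.41×10⁻⁴ s⁻¹
Height gradient: |∂Z/∂n| = 30 m / 204000 m = 1.47×10⁻⁴
On a pressure surface, geostrophic balance gives V_g = (g/f)|∂Z/∂n|:
V_g = 9.81 × 1.47×10⁻⁴ / 1.41×10⁻⁴ = 10.2 m/s
Converting: 10.2 m/s × 1.944 = 19.9 knots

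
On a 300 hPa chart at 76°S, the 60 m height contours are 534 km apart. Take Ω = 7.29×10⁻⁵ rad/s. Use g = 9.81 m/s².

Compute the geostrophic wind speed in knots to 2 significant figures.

15 knots

Coriolis parameter at 76°S:
f = 2Ω sin φ = 2 × 7.29×10⁻⁵ × sin 76° = 1.41×10⁻⁴ s⁻¹
Height gradient: |∂Z/∂n| = 60 m / 534000 m = 1.12×10⁻⁴
On a pressure surface, geostrophic balance gives V_g = (g/f)|∂Z/∂n|:
V_g = 9.81 × 1.12×10⁻⁴ / 1.41×10⁻⁴ = 7.79 m/s
Converting: 7.79 m/s × 1.944 = 15 knots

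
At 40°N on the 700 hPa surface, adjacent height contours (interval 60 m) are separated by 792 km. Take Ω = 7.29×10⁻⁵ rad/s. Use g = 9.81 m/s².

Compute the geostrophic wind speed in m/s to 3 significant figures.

Coriolis parameter at 40°N:
f = 2Ω sin φ = 2 × 7.29×10⁻⁵ × sin 40° = 9.37×10⁻⁵ s⁻¹
Height gradient: |∂Z/∂n| = 60 m / 792000 m = 7.58×10⁻⁵
On a pressure surface, geostrophic balance gives V_g = (g/f)|∂Z/∂n|:
V_g = 9.81 × 7.58×10⁻⁵ / 9.37×10⁻⁵ = 7.93 m/s

7.93 m/s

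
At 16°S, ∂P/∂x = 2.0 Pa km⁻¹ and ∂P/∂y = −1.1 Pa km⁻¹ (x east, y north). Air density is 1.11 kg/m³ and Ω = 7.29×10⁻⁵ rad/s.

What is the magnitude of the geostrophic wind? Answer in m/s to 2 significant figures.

51 m/s

Coriolis parameter at 16°S:
f = 2Ω sin φ = 2 × 7.29×10⁻⁵ × sin 16° = 4.02×10⁻⁵ s⁻¹
In the Southern Hemisphere f is negative: f = −4.02×10⁻⁵ s⁻¹.
Component geostrophic relations (x east, y north):
u_g = −(1/(fρ)) ∂P/∂y,  v_g = (1/(fρ)) ∂P/∂x
u_g = −(−1.1×10⁻³)/(−4.02×10⁻⁵ × 1.11) = −24.7 m/s;  v_g = (2.0×10⁻³)/(−4.02×10⁻⁵ × 1.11) = −44.8 m/s
|V_g| = √(u_g² + v_g²) = 51.2 m/s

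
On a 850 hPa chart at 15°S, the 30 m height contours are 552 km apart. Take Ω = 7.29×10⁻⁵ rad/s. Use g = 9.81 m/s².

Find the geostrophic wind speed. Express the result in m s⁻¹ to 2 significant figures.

Coriolis parameter at 15°S:
f = 2Ω sin φ = 2 × 7.29×10⁻⁵ × sin 15° = 3.77×10⁻⁵ s⁻¹
Height gradient: |∂Z/∂n| = 30 m / 552000 m = 5.43×10⁻⁵
On a pressure surface, geostrophic balance gives V_g = (g/f)|∂Z/∂n|:
V_g = 9.81 × 5.43×10⁻⁵ / 3.77×10⁻⁵ = 14.1 m/s

14 m s⁻¹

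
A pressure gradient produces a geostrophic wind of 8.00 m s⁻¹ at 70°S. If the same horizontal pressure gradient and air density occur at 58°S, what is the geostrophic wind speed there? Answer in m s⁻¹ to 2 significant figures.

8.9 m s⁻¹

With the same pressure gradient and density, V_g ∝ 1/f ∝ 1/sin φ.
V₂ = V₁ · sin φ₁ / sin φ₂ = 8.00 × sin 70° / sin 58°
V₂ = 8.00 × 0.9397/0.8480 = 8.9 m s⁻¹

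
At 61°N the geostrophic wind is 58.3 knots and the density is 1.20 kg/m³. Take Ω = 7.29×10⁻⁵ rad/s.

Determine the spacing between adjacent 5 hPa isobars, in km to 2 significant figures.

110 km

Coriolis parameter at 61°N:
f = 2Ω sin φ = 2 × 7.29×10⁻⁵ × sin 61° = 1.28×10⁻⁴ s⁻¹
Wind speed in SI: 58.3 knots = 30.0 m/s
Geostrophic balance rearranged: |∂P/∂n| = f ρ V_g
|∂P/∂n| = 1.28×10⁻⁴ × 1.20 × 30.0 = 4.59×10⁻³ Pa/m
Isobar spacing: Δn = ΔP/|∂P/∂n| = 500 Pa / 4.59×10⁻³ Pa/m = 108945 m ≈ 110 km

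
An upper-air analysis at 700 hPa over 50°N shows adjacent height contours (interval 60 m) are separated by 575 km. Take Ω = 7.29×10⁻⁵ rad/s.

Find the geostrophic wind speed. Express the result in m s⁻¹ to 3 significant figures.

Coriolis parameter at 50°N:
f = 2Ω sin φ = 2 × 7.29×10⁻⁵ × sin 50° = 1.12×10⁻⁴ s⁻¹
Height gradient: |∂Z/∂n| = 60 m / 575000 m = 1.04×10⁻⁴
On a pressure surface, geostrophic balance gives V_g = (g/f)|∂Z/∂n|:
V_g = 9.81 × 1.04×10⁻⁴ / 1.12×10⁻⁴ = 9.17 m/s

9.17 m s⁻¹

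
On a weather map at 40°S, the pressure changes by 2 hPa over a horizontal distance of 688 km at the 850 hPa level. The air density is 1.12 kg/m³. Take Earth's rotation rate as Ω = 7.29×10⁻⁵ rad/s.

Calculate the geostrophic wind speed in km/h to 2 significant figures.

10.0 km/h

Coriolis parameter at 40°S:
f = 2Ω sin φ = 2 × 7.29×10⁻⁵ × sin 40° = 9.37×10⁻⁵ s⁻¹
Pressure gradient: |∂P/∂n| = 200 Pa / 688000 m = 2.91×10⁻⁴ Pa/m
Geostrophic balance (pressure-gradient force = Coriolis force):
V_g = (1/(fρ)) |∂P/∂n| = 2.91×10⁻⁴ / (9.37×10⁻⁵ × 1.12) = 2.77 m/s
Converting: 2.77 m/s × 3.6 = 10.0 km/h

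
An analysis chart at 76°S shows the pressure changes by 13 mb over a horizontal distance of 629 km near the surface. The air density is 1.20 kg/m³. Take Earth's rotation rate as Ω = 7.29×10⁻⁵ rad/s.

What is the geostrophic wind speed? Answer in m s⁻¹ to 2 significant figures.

12 m s⁻¹

Coriolis parameter at 76°S:
f = 2Ω sin φ = 2 × 7.29×10⁻⁵ × sin 76° = 1.41×10⁻⁴ s⁻¹
Pressure gradient: |∂P/∂n| = 1300 Pa / 629000 m = 2.07×10⁻³ Pa/m
Geostrophic balance (pressure-gradient force = Coriolis force):
V_g = (1/(fρ)) |∂P/∂n| = 2.07×10⁻³ / (1.41×10⁻⁴ × 1.20) = 12.2 m/s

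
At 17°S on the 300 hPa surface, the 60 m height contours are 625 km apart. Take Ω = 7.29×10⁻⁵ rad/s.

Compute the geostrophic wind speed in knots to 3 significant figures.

Coriolis parameter at 17°S:
f = 2Ω sin φ = 2 × 7.29×10⁻⁵ × sin 17° = 4.26×10⁻⁵ s⁻¹
Height gradient: |∂Z/∂n| = 60 m / 625000 m = 9.60×10⁻⁵
On a pressure surface, geostrophic balance gives V_g = (g/f)|∂Z/∂n|:
V_g = 9.81 × 9.60×10⁻⁵ / 4.26×10⁻⁵ = 22.1 m/s
Converting: 22.1 m/s × 1.944 = 42.9 knots

42.9 knots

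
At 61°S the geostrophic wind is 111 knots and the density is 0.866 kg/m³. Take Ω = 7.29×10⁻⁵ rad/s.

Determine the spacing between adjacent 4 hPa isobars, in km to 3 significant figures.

63.4 km

Coriolis parameter at 61°S:
f = 2Ω sin φ = 2 × 7.29×10⁻⁵ × sin 61° = 1.28×10⁻⁴ s⁻¹
Wind speed in SI: 111 knots = 57.1 m/s
Geostrophic balance rearranged: |∂P/∂n| = f ρ V_g
|∂P/∂n| = 1.28×10⁻⁴ × 0.866 × 57.1 = 6.31×10⁻³ Pa/m
Isobar spacing: Δn = ΔP/|∂P/∂n| = 400 Pa / 6.31×10⁻³ Pa/m = 63431 m ≈ 63.4 km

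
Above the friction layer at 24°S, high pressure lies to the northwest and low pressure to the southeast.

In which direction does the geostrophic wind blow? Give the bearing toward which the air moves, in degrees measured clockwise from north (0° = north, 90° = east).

045°

The pressure-gradient force points toward the southeast (bearing 135°).
Geostrophic balance: in the Southern Hemisphere the Coriolis force deflects motion to the left, so the geostrophic wind blows 90° to the left of the pressure-gradient force (low pressure on the right).
Rotating 135° by 90° counterclockwise gives 045° — the wind blows toward the northeast.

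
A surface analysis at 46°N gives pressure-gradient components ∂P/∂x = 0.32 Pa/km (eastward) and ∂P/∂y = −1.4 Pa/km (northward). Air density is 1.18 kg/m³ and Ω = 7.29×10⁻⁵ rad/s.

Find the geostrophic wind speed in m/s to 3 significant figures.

11.6 m/s

Coriolis parameter at 46°N:
f = 2Ω sin φ = 2 × 7.29×10⁻⁵ × sin 46° = 1.05×10⁻⁴ s⁻¹
Component geostrophic relations (x east, y north):
u_g = −(1/(fρ)) ∂P/∂y,  v_g = (1/(fρ)) ∂P/∂x
u_g = −(−1.4×10⁻³)/(1.05×10⁻⁴ × 1.18) = 11.3 m/s;  v_g = (0.32×10⁻³)/(1.05×10⁻⁴ × 1.18) = 2.59 m/s
|V_g| = √(u_g² + v_g²) = 11.6 m/s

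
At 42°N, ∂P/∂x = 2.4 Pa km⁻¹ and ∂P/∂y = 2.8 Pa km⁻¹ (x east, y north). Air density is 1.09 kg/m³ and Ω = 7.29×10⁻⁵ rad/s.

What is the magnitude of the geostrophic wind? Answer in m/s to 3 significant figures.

34.7 m/s

Coriolis parameter at 42°N:
f = 2Ω sin φ = 2 × 7.29×10⁻⁵ × sin 42° = 9.76×10⁻⁵ s⁻¹
Component geostrophic relations (x east, y north):
u_g = −(1/(fρ)) ∂P/∂y,  v_g = (1/(fρ)) ∂P/∂x
u_g = −(2.8×10⁻³)/(9.76×10⁻⁵ × 1.09) = −26.3 m/s;  v_g = (2.4×10⁻³)/(9.76×10⁻⁵ × 1.09) = 22.6 m/s
|V_g| = √(u_g² + v_g²) = 34.7 m/s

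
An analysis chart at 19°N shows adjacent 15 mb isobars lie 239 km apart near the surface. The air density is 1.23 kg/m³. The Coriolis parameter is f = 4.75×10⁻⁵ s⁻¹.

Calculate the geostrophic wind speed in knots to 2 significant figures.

210 knots

Pressure gradient: |∂P/∂n| = 1500 Pa / 239000 m = 6.28×10⁻³ Pa/m
Geostrophic balance (pressure-gradient force = Coriolis force):
V_g = (1/(fρ)) |∂P/∂n| = 6.28×10⁻³ / (4.75×10⁻⁵ × 1.23) = 107 m/s
Converting: 107 m/s × 1.944 = 210 knots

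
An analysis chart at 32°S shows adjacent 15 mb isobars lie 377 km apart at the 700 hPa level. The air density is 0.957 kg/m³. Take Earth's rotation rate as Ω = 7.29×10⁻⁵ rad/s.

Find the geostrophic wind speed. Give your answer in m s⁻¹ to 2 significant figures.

Coriolis parameter at 32°S:
f = 2Ω sin φ = 2 × 7.29×10⁻⁵ × sin 32° = 7.73×10⁻⁵ s⁻¹
Pressure gradient: |∂P/∂n| = 1500 Pa / 377000 m = 3.98×10⁻³ Pa/m
Geostrophic balance (pressure-gradient force = Coriolis force):
V_g = (1/(fρ)) |∂P/∂n| = 3.98×10⁻³ / (7.73×10⁻⁵ × 0.957) = 53.8 m/s

54 m s⁻¹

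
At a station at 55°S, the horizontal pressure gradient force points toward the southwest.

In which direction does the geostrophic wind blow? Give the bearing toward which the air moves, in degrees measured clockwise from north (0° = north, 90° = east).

135°

The pressure-gradient force points toward the southwest (bearing 225°).
Geostrophic balance: in the Southern Hemisphere the Coriolis force deflects motion to the left, so the geostrophic wind blows 90° to the left of the pressure-gradient force (low pressure on the right).
Rotating 225° by 90° counterclockwise gives 135° — the wind blows toward the southeast.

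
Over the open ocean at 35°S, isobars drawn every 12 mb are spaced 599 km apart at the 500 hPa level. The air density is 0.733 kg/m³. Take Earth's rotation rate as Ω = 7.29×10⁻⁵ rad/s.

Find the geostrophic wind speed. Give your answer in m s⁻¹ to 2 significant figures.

33 m s⁻¹

Coriolis parameter at 35°S:
f = 2Ω sin φ = 2 × 7.29×10⁻⁵ × sin 35° = 8.36×10⁻⁵ s⁻¹
Pressure gradient: |∂P/∂n| = 1200 Pa / 599000 m = 2.00×10⁻³ Pa/m
Geostrophic balance (pressure-gradient force = Coriolis force):
V_g = (1/(fρ)) |∂P/∂n| = 2.00×10⁻³ / (8.36×10⁻⁵ × 0.733) = 32.7 m/s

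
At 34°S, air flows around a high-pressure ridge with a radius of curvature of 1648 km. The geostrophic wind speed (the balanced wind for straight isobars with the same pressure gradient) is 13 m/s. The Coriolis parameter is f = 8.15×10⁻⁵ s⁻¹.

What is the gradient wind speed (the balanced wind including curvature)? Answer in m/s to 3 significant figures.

14.6 m/s

Around a high, pressure-gradient force acts outward with centrifugal, so Coriolis balances both:
fV = (1/ρ)|∂P/∂n| + V²/R  →  V² − fR·V + fR·V_g = 0
With fR = 8.15×10⁻⁵ × 1648×10³ m = 134 m/s:
V = [fR − √((fR)² − 4 fR V_g)]/2 = [134 − √(134² − 4×134×13)]/2 = 14.6 m/s
Supergeostrophic (V > V_g = 13 m/s), as expected around a high.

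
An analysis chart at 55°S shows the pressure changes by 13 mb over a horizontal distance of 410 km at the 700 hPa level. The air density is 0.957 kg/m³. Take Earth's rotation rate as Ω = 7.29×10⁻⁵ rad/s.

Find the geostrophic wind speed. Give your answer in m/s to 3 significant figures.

27.7 m/s

Coriolis parameter at 55°S:
f = 2Ω sin φ = 2 × 7.29×10⁻⁵ × sin 55° = 1.19×10⁻⁴ s⁻¹
Pressure gradient: |∂P/∂n| = 1300 Pa / 410000 m = 3.17×10⁻³ Pa/m
Geostrophic balance (pressure-gradient force = Coriolis force):
V_g = (1/(fρ)) |∂P/∂n| = 3.17×10⁻³ / (1.19×10⁻⁴ × 0.957) = 27.7 m/s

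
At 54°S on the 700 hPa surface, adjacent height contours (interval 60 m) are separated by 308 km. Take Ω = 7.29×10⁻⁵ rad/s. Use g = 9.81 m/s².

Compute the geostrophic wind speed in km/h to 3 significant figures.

Coriolis parameter at 54°S:
f = 2Ω sin φ = 2 × 7.29×10⁻⁵ × sin 54° = 1.18×10⁻⁴ s⁻¹
Height gradient: |∂Z/∂n| = 60 m / 308000 m = 1.95×10⁻⁴
On a pressure surface, geostrophic balance gives V_g = (g/f)|∂Z/∂n|:
V_g = 9.81 × 1.95×10⁻⁴ / 1.18×10⁻⁴ = 16.2 m/s
Converting: 16.2 m/s × 3.6 = 58.3 km/h

58.3 km/h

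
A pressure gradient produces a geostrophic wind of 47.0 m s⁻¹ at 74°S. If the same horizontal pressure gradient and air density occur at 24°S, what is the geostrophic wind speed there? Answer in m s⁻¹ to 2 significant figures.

With the same pressure gradient and density, V_g ∝ 1/f ∝ 1/sin φ.
V₂ = V₁ · sin φ₁ / sin φ₂ = 47.0 × sin 74° / sin 24°
V₂ = 47.0 × 0.9613/0.4067 = 110 m s⁻¹

110 m s⁻¹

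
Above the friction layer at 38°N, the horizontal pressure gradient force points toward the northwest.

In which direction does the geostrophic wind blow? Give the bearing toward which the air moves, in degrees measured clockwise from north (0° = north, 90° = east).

The pressure-gradient force points toward the northwest (bearing 315°).
Geostrophic balance: in the Northern Hemisphere the Coriolis force deflects motion to the right, so the geostrophic wind blows 90° to the right of the pressure-gradient force (low pressure on the left).
Rotating 315° by 90° clockwise gives 045° — the wind blows toward the northeast.

045°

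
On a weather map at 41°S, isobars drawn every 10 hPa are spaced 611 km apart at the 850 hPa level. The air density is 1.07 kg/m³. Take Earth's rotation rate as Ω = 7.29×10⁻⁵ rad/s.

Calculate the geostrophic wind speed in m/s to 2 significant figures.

16 m/s

Coriolis parameter at 41°S:
f = 2Ω sin φ = 2 × 7.29×10⁻⁵ × sin 41° = 9.57×10⁻⁵ s⁻¹
Pressure gradient: |∂P/∂n| = 1000 Pa / 611000 m = 1.64×10⁻³ Pa/m
Geostrophic balance (pressure-gradient force = Coriolis force):
V_g = (1/(fρ)) |∂P/∂n| = 1.64×10⁻³ / (9.57×10⁻⁵ × 1.07) = 16.0 m/s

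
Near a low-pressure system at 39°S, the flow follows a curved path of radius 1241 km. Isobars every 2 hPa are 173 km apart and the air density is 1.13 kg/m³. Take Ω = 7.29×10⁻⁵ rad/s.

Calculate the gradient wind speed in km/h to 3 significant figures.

36.8 km/h

Coriolis parameter at 39°S:
f = 2Ω sin φ = 2 × 7.29×10⁻⁵ × sin 39° = 9.18×10⁻⁵ s⁻¹
Pressure gradient: |∂P/∂n| = 200 Pa / 173000 m = 1.16×10⁻³ Pa/m
Geostrophic speed: V_g = |∂P/∂n|/(fρ) = 1.16×10⁻³/(9.18×10⁻⁵ × 1.13) = 11.2 m/s
Around a low, centrifugal force acts outward with Coriolis, so pressure-gradient force balances both:
(1/ρ)|∂P/∂n| = fV + V²/R  →  V² + fR·V − fR·V_g = 0
With fR = 9.18×10⁻⁵ × 1241×10³ m = 114 m/s:
V = [−fR + √((fR)² + 4 fR V_g)]/2 = [−114 + √(114² + 4×114×11.2)]/2 = 10.2 m/s
Subgeostrophic (V < V_g = 11.2 m/s), as expected around a low.
Converting: 10.2 m/s × 3.6 = 36.8 km/h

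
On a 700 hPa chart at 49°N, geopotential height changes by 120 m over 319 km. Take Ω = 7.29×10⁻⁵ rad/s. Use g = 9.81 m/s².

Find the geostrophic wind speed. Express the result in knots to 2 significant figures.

65 knots

Coriolis parameter at 49°N:
f = 2Ω sin φ = 2 × 7.29×10⁻⁵ × sin 49° = 1.10×10⁻⁴ s⁻¹
Height gradient: |∂Z/∂n| = 120 m / 319000 m = 3.76×10⁻⁴
On a pressure surface, geostrophic balance gives V_g = (g/f)|∂Z/∂n|:
V_g = 9.81 × 3.76×10⁻⁴ / 1.10×10⁻⁴ = 33.5 m/s
Converting: 33.5 m/s × 1.944 = 65 knots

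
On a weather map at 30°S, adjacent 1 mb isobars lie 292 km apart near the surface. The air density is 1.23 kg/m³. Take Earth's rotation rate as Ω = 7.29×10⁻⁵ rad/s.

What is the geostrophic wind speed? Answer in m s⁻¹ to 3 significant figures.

Coriolis parameter at 30°S:
f = 2Ω sin φ = 2 × 7.29×10⁻⁵ × sin 30° = 7.29×10⁻⁵ s⁻¹
Pressure gradient: |∂P/∂n| = 100 Pa / 292000 m = 3.42×10⁻⁴ Pa/m
Geostrophic balance (pressure-gradient force = Coriolis force):
V_g = (1/(fρ)) |∂P/∂n| = 3.42×10⁻⁴ / (7.29×10⁻⁵ × 1.23) = 3.82 m/s

3.82 m s⁻¹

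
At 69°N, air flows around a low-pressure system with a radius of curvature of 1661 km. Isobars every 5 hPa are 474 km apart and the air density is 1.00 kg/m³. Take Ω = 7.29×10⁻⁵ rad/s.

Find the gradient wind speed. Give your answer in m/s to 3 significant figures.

7.50 m/s

Coriolis parameter at 69°N:
f = 2Ω sin φ = 2 × 7.29×10⁻⁵ × sin 69° = 1.36×10⁻⁴ s⁻¹
Pressure gradient: |∂P/∂n| = 500 Pa / 474000 m = 1.05×10⁻³ Pa/m
Geostrophic speed: V_g = |∂P/∂n|/(fρ) = 1.05×10⁻³/(1.36×10⁻⁴ × 1.00) = 7.75 m/s
Around a low, centrifugal force acts outward with Coriolis, so pressure-gradient force balances both:
(1/ρ)|∂P/∂n| = fV + V²/R  →  V² + fR·V − fR·V_g = 0
With fR = 1.36×10⁻⁴ × 1661×10³ m = 226 m/s:
V = [−fR + √((fR)² + 4 fR V_g)]/2 = [−226 + √(226² + 4×226×7.75)]/2 = 7.5 m/s
Subgeostrophic (V < V_g = 7.75 m/s), as expected around a low.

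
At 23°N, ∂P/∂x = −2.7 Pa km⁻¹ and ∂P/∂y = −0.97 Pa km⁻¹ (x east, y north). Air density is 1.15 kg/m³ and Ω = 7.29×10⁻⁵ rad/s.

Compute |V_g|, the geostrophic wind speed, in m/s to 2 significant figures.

Coriolis parameter at 23°N:
f = 2Ω sin φ = 2 × 7.29×10⁻⁵ × sin 23° = 5.70×10⁻⁵ s⁻¹
Component geostrophic relations (x east, y north):
u_g = −(1/(fρ)) ∂P/∂y,  v_g = (1/(fρ)) ∂P/∂x
u_g = −(−0.97×10⁻³)/(5.70×10⁻⁵ × 1.15) = 14.8 m/s;  v_g = (−2.7×10⁻³)/(5.70×10⁻⁵ × 1.15) = −41.2 m/s
|V_g| = √(u_g² + v_g²) = 43.8 m/s

44 m/s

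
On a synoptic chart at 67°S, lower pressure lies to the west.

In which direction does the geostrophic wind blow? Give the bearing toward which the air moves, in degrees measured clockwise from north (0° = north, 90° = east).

The pressure-gradient force points toward the west (bearing 270°).
Geostrophic balance: in the Southern Hemisphere the Coriolis force deflects motion to the left, so the geostrophic wind blows 90° to the left of the pressure-gradient force (low pressure on the right).
Rotating 270° by 90° counterclockwise gives 180° — the wind blows toward the south.

180°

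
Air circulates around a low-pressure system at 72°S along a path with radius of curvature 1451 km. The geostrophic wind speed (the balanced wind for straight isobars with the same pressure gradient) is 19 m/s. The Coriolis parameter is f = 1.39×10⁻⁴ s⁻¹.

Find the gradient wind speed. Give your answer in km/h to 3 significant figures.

62.9 km/h

Around a low, centrifugal force acts outward with Coriolis, so pressure-gradient force balances both:
(1/ρ)|∂P/∂n| = fV + V²/R  →  V² + fR·V − fR·V_g = 0
With fR = 1.39×10⁻⁴ × 1451×10³ m = 202 m/s:
V = [−fR + √((fR)² + 4 fR V_g)]/2 = [−202 + √(202² + 4×202×19)]/2 = 17.5 m/s
Subgeostrophic (V < V_g = 19 m/s), as expected around a low.
Converting: 17.5 m/s × 3.6 = 62.9 km/h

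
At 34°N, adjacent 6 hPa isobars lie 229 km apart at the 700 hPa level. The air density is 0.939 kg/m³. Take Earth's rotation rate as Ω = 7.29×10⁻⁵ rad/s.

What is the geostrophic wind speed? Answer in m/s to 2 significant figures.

Coriolis parameter at 34°N:
f = 2Ω sin φ = 2 × 7.29×10⁻⁵ × sin 34° = 8.15×10⁻⁵ s⁻¹
Pressure gradient: |∂P/∂n| = 600 Pa / 229000 m = 2.62×10⁻³ Pa/m
Geostrophic balance (pressure-gradient force = Coriolis force):
V_g = (1/(fρ)) |∂P/∂n| = 2.62×10⁻³ / (8.15×10⁻⁵ × 0.939) = 34.2 m/s

34 m/s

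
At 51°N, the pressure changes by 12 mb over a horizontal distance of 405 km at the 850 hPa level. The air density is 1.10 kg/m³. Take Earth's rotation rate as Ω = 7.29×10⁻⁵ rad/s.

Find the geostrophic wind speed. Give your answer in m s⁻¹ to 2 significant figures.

24 m s⁻¹

Coriolis parameter at 51°N:
f = 2Ω sin φ = 2 × 7.29×10⁻⁵ × sin 51° = 1.13×10⁻⁴ s⁻¹
Pressure gradient: |∂P/∂n| = 1200 Pa / 405000 m = 2.96×10⁻³ Pa/m
Geostrophic balance (pressure-gradient force = Coriolis force):
V_g = (1/(fρ)) |∂P/∂n| = 2.96×10⁻³ / (1.13×10⁻⁴ × 1.10) = 23.8 m/s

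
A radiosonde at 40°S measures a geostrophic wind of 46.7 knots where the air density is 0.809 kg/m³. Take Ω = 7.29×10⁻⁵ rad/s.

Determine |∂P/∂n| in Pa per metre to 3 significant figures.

1.82×10⁻³ Pa/m

Coriolis parameter at 40°S:
f = 2Ω sin φ = 2 × 7.29×10⁻⁵ × sin 40° = 9.37×10⁻⁵ s⁻¹
Wind speed in SI: 46.7 knots = 24.0 m/s
Geostrophic balance rearranged: |∂P/∂n| = f ρ V_g
|∂P/∂n| = 9.37×10⁻⁵ × 0.809 × 24.0 = 1.82×10⁻³ Pa/m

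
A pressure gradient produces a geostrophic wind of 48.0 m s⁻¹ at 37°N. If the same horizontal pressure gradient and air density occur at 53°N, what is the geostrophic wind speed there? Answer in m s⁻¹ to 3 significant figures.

With the same pressure gradient and density, V_g ∝ 1/f ∝ 1/sin φ.
V₂ = V₁ · sin φ₁ / sin φ₂ = 48.0 × sin 37° / sin 53°
V₂ = 48.0 × 0.6018/0.7986 = 36.2 m s⁻¹

36.2 m s⁻¹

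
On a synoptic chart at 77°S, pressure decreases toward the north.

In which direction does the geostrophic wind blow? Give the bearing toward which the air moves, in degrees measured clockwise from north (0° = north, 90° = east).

The pressure-gradient force points toward the north (bearing 000°).
Geostrophic balance: in the Southern Hemisphere the Coriolis force deflects motion to the left, so the geostrophic wind blows 90° to the left of the pressure-gradient force (low pressure on the right).
Rotating 000° by 90° counterclockwise gives 270° — the wind blows toward the west.

270°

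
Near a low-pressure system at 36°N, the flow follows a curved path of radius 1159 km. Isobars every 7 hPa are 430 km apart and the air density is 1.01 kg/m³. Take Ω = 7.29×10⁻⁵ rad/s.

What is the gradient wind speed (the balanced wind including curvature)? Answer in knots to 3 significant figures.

31.4 knots

Coriolis parameter at 36°N:
f = 2Ω sin φ = 2 × 7.29×10⁻⁵ × sin 36° = 8.57×10⁻⁵ s⁻¹
Pressure gradient: |∂P/∂n| = 700 Pa / 430000 m = 1.63×10⁻³ Pa/m
Geostrophic speed: V_g = |∂P/∂n|/(fρ) = 1.63×10⁻³/(8.57×10⁻⁵ × 1.01) = 18.8 m/s
Around a low, centrifugal force acts outward with Coriolis, so pressure-gradient force balances both:
(1/ρ)|∂P/∂n| = fV + V²/R  →  V² + fR·V − fR·V_g = 0
With fR = 8.57×10⁻⁵ × 1159×10³ m = 99.3 m/s:
V = [−fR + √((fR)² + 4 fR V_g)]/2 = [−99.3 + √(99.3² + 4×99.3×18.8)]/2 = 16.2 m/s
Subgeostrophic (V < V_g = 18.8 m/s), as expected around a low.
Converting: 16.2 m/s × 1.944 = 31.4 knots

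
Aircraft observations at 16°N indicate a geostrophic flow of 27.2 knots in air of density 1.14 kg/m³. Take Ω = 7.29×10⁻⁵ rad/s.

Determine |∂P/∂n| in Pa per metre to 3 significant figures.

6.41×10⁻⁴ Pa/m

Coriolis parameter at 16°N:
f = 2Ω sin φ = 2 × 7.29×10⁻⁵ × sin 16° = 4.02×10⁻⁵ s⁻¹
Wind speed in SI: 27.2 knots = 14.0 m/s
Geostrophic balance rearranged: |∂P/∂n| = f ρ V_g
|∂P/∂n| = 4.02×10⁻⁵ × 1.14 × 14.0 = 6.41×10⁻⁴ Pa/m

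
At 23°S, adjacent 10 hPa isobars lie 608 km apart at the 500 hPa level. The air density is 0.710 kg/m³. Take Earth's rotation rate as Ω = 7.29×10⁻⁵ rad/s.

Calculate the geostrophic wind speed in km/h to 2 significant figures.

150 km/h

Coriolis parameter at 23°S:
f = 2Ω sin φ = 2 × 7.29×10⁻⁵ × sin 23° = 5.70×10⁻⁵ s⁻¹
Pressure gradient: |∂P/∂n| = 1000 Pa / 608000 m = 1.64×10⁻³ Pa/m
Geostrophic balance (pressure-gradient force = Coriolis force):
V_g = (1/(fρ)) |∂P/∂n| = 1.64×10⁻³ / (5.70×10⁻⁵ × 0.710) = 40.7 m/s
Converting: 40.7 m/s × 3.6 = 150 km/h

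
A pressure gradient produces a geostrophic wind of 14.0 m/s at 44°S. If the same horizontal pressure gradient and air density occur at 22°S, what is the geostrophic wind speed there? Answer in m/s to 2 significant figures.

26 m/s

With the same pressure gradient and density, V_g ∝ 1/f ∝ 1/sin φ.
V₂ = V₁ · sin φ₁ / sin φ₂ = 14.0 × sin 44° / sin 22°
V₂ = 14.0 × 0.6947/0.3746 = 26 m/s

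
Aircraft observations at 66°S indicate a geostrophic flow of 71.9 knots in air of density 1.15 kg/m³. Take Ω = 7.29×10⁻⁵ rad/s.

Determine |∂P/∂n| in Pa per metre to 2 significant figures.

5.7×10⁻³ Pa/m

Coriolis parameter at 66°S:
f = 2Ω sin φ = 2 × 7.29×10⁻⁵ × sin 66° = 1.33×10⁻⁴ s⁻¹
Wind speed in SI: 71.9 knots = 37.0 m/s
Geostrophic balance rearranged: |∂P/∂n| = f ρ V_g
|∂P/∂n| = 1.33×10⁻⁴ × 1.15 × 37.0 = 5.67×10⁻³ Pa/m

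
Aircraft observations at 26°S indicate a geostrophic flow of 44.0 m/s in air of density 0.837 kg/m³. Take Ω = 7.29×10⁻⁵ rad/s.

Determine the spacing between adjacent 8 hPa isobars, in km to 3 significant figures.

Coriolis parameter at 26°S:
f = 2Ω sin φ = 2 × 7.29×10⁻⁵ × sin 26° = 6.39×10⁻⁵ s⁻¹
Geostrophic balance rearranged: |∂P/∂n| = f ρ V_g
|∂P/∂n| = 6.39×10⁻⁵ × 0.837 × 44.0 = 2.35×10⁻³ Pa/m
Isobar spacing: Δn = ΔP/|∂P/∂n| = 800 Pa / 2.35×10⁻³ Pa/m = 339870 m ≈ 340 km

340 km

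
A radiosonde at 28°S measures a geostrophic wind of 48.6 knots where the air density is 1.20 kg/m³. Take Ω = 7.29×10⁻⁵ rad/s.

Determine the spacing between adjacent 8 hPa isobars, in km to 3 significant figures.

Coriolis parameter at 28°S:
f = 2Ω sin φ = 2 × 7.29×10⁻⁵ × sin 28° = 6.84×10⁻⁵ s⁻¹
Wind speed in SI: 48.6 knots = 25.0 m/s
Geostrophic balance rearranged: |∂P/∂n| = f ρ V_g
|∂P/∂n| = 6.84×10⁻⁵ × 1.20 × 25.0 = 2.05×10⁻³ Pa/m
Isobar spacing: Δn = ΔP/|∂P/∂n| = 800 Pa / 2.05×10⁻³ Pa/m = 389554 m ≈ 390 km

390 km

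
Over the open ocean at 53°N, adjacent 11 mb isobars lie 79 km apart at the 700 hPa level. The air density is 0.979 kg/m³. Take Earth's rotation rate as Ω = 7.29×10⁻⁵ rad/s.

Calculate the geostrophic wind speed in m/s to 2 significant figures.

Coriolis parameter at 53°N:
f = 2Ω sin φ = 2 × 7.29×10⁻⁵ × sin 53° = 1.16×10⁻⁴ s⁻¹
Pressure gradient: |∂P/∂n| = 1100 Pa / 79000 m = 1.39×10⁻² Pa/m
Geostrophic balance (pressure-gradient force = Coriolis force):
V_g = (1/(fρ)) |∂P/∂n| = 1.39×10⁻² / (1.16×10⁻⁴ × 0.979) = 122 m/s

120 m/s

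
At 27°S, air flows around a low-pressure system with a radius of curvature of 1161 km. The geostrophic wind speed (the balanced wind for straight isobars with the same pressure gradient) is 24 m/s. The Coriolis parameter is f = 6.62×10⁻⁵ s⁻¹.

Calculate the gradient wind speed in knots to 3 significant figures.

Around a low, centrifugal force acts outward with Coriolis, so pressure-gradient force balances both:
(1/ρ)|∂P/∂n| = fV + V²/R  →  V² + fR·V − fR·V_g = 0
With fR = 6.62×10⁻⁵ × 1161×10³ m = 76.9 m/s:
V = [−fR + √((fR)² + 4 fR V_g)]/2 = [−76.9 + √(76.9² + 4×76.9×24)]/2 = 19.2 m/s
Subgeostrophic (V < V_g = 24 m/s), as expected around a low.
Converting: 19.2 m/s × 1.944 = 37.3 knots

37.3 knots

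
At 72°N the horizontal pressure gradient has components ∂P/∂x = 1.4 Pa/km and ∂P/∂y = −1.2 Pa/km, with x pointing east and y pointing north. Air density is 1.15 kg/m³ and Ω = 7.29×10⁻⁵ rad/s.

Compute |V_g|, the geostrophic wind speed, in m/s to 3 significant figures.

Coriolis parameter at 72°N:
f = 2Ω sin φ = 2 × 7.29×10⁻⁵ × sin 72° = 1.39×10⁻⁴ s⁻¹
Component geostrophic relations (x east, y north):
u_g = −(1/(fρ)) ∂P/∂y,  v_g = (1/(fρ)) ∂P/∂x
u_g = −(−1.2×10⁻³)/(1.39×10⁻⁴ × 1.15) = 7.53 m/s;  v_g = (1.4×10⁻³)/(1.39×10⁻⁴ × 1.15) = 8.78 m/s
|V_g| = √(u_g² + v_g²) = 11.6 m/s

11.6 m/s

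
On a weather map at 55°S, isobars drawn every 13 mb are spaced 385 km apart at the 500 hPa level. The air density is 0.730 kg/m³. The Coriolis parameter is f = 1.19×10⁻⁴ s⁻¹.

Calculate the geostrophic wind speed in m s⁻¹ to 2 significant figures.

Pressure gradient: |∂P/∂n| = 1300 Pa / 385000 m = 3.38×10⁻³ Pa/m
Geostrophic balance (pressure-gradient force = Coriolis force):
V_g = (1/(fρ)) |∂P/∂n| = 3.38×10⁻³ / (1.19×10⁻⁴ × 0.730) = 38.9 m/s

39 m s⁻¹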